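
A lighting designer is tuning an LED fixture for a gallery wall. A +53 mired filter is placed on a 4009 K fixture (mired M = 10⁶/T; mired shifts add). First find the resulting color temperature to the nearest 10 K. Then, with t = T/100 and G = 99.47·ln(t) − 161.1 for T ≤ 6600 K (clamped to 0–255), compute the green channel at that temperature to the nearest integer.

187

M_in = 10⁶/4009 = 249.44; M_out = 249.44 + (+53) = 302.44.
T_out = 10⁶/302.44 = 3306.5 K → 3310 K; t = 33.1.
G = 99.47·ln 33.1 − 161.1 = 99.47·3.4995 − 161.1 = 186.999.
Rounded: 187.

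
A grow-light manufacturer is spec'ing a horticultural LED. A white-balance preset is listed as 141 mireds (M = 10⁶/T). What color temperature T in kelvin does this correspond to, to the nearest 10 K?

T = 10⁶ / 141 = 7092.20 K → 7090 K.

7090 K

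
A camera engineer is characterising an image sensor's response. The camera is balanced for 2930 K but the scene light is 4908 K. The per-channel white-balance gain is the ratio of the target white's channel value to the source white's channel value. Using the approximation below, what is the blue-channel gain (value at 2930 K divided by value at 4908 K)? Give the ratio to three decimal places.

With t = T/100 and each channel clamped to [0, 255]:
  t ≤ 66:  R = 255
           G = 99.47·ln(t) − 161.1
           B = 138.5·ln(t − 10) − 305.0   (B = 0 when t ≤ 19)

At 4908 K (t = 49.08):
  B = 138.5·ln(49.08 − 10) − 305.0 = 138.5·ln 39.08 − 305.0 = 138.5·3.6656 − 305.0 = 202.687.
At 2930 K (t = 29.3):
  B = 138.5·ln(29.3 − 10) − 305.0 = 138.5·ln 19.3 − 305.0 = 138.5·2.9601 − 305.0 = 104.975.
Gain = 104.975 / 202.687 = 0.5179 → 0.518.

0.518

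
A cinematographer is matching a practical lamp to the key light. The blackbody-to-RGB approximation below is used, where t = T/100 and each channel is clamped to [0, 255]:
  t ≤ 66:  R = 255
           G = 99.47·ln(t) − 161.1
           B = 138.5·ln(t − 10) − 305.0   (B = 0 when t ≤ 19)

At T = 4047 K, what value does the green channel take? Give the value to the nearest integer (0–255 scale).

t = 4047/100 = 40.47; the t ≤ 66 branch applies.
G = 99.47·ln 40.47 − 161.1 = 99.47·3.7006 − 161.1 = 206.995.
Rounded: 207.

207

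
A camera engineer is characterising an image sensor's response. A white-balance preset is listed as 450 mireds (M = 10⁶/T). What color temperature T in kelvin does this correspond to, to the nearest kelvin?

2222 K

T = 10⁶ / 450 = 2222.22 K → 2222 K.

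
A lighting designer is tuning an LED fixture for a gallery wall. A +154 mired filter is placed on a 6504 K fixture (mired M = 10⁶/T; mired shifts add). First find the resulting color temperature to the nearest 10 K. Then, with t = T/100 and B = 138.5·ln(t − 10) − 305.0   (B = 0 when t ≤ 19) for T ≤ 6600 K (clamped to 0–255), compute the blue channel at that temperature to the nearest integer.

126

M_in = 10⁶/6504 = 153.75; M_out = 153.75 + (+154) = 307.75.
T_out = 10⁶/307.75 = 3249.4 K → 3250 K; t = 32.5.
B = 138.5·ln(32.5 − 10) − 305.0 = 138.5·ln 22.5 − 305.0 = 138.5·3.1135 − 305.0 = 126.222.
Rounded: 126.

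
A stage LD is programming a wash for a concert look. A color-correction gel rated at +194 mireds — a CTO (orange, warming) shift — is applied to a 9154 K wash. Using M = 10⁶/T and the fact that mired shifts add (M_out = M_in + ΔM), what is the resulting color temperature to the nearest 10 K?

3300 K

M_in = 10⁶/9154 = 109.24 mireds.
M_out = 109.24 + (+194) = 303.24 mireds.
T_out = 10⁶/303.24 = 3297.7 K → 3300 K.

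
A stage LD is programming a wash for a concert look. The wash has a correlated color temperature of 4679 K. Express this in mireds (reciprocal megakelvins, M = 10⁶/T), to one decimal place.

213.7 mireds

M = 10⁶ / 4679 = 213.721 → 213.7 mireds.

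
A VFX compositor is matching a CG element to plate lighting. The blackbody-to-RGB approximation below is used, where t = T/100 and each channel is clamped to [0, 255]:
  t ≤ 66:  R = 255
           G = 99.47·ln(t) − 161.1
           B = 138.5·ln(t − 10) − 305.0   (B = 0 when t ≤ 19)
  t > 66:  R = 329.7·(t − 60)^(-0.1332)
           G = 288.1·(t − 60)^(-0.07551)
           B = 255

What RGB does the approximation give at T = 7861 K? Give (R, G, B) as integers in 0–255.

(223, 231, 255)

t = 7861/100 = 78.61; the t > 66 branch applies.
R = 329.7·(78.61 − 60)^(-0.1332) = 329.7·18.61^(-0.1332) = 329.7·0.67744 = 223.351.
G = 288.1·(78.61 − 60)^(-0.07551) = 288.1·18.61^(-0.07551) = 288.1·0.80190 = 231.028.
B = 255 by definition for t > 66.
Rounded: (223, 231, 255).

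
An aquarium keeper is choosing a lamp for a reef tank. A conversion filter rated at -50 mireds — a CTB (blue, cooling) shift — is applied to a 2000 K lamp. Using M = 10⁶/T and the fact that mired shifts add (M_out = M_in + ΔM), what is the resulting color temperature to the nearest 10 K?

2220 K

M_in = 10⁶/2000 = 500.00 mireds.
M_out = 500.00 + (-50) = 450.00 mireds.
T_out = 10⁶/450.00 = 2222.2 K → 2220 K.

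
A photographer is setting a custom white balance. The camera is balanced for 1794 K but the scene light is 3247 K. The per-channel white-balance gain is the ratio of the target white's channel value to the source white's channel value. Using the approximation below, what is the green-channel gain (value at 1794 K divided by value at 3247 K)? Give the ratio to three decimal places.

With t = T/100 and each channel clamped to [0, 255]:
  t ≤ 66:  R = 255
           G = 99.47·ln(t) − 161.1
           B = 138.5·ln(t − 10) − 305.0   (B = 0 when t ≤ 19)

At 3247 K (t = 32.47):
  G = 99.47·ln 32.47 − 161.1 = 99.47·3.4803 − 161.1 = 185.087.
At 1794 K (t = 17.94):
  G = 99.47·ln 17.94 − 161.1 = 99.47·2.8870 − 161.1 = 126.073.
Gain = 126.073 / 185.087 = 0.6812 → 0.681.

0.681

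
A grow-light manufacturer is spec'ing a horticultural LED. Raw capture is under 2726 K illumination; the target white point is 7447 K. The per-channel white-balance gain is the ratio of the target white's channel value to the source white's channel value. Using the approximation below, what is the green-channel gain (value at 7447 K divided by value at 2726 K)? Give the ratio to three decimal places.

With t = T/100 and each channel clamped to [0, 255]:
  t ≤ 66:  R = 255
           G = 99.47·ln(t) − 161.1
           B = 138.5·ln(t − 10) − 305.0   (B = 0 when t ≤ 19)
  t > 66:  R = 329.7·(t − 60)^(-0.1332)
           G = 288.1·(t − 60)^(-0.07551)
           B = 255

1.404

At 2726 K (t = 27.26):
  G = 99.47·ln 27.26 − 161.1 = 99.47·3.3054 − 161.1 = 167.690.
At 7447 K (t = 74.47):
  G = 288.1·(74.47 − 60)^(-0.07551) = 288.1·14.47^(-0.07551) = 288.1·0.81728 = 235.460.
Gain = 235.460 / 167.690 = 1.4041 → 1.404.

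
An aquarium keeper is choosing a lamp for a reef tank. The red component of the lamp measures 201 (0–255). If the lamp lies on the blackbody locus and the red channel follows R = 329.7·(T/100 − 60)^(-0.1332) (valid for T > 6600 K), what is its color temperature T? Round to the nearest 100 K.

(t − 60)^(-0.1332) = 201/329.7 = 0.60965.
t − 60 = 0.60965^(1/-0.1332) = 0.60965^(-7.508) = 41.071, so t = 101.071.
T = 100·t = 10107 K → 10100 K to the nearest 100 K.

10100 K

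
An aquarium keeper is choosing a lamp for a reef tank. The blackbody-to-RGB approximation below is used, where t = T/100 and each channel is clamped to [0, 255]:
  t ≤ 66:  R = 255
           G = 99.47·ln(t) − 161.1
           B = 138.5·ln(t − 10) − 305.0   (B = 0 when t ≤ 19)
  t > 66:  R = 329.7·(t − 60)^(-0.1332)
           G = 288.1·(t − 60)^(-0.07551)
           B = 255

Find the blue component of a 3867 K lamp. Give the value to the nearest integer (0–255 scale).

t = 3867/100 = 38.67; the t ≤ 66 branch applies.
B = 138.5·ln(38.67 − 10) − 305.0 = 138.5·ln 28.67 − 305.0 = 138.5·3.3559 − 305.0 = 159.785.
Rounded: 160.

160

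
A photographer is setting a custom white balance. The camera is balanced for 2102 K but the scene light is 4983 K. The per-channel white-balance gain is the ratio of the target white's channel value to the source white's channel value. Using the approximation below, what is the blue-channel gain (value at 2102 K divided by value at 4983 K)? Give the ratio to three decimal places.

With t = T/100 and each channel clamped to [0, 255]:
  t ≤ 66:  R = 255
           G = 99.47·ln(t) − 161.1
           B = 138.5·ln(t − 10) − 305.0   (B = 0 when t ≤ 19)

0.133

At 4983 K (t = 49.83):
  B = 138.5·ln(49.83 − 10) − 305.0 = 138.5·ln 39.83 − 305.0 = 138.5·3.6846 − 305.0 = 205.320.
At 2102 K (t = 21.02):
  B = 138.5·ln(21.02 − 10) − 305.0 = 138.5·ln 11.02 − 305.0 = 138.5·2.3997 − 305.0 = 27.360.
Gain = 27.360 / 205.320 = 0.1333 → 0.133.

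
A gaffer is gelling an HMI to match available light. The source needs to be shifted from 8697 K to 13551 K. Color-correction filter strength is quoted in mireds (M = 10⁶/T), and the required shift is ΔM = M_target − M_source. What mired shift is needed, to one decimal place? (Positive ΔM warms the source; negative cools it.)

-41.2 mireds

M_source = 10⁶/8697 = 114.982; M_target = 10⁶/13551 = 73.795.
ΔM = 73.795 − 114.982 = -41.187 → -41.2 mireds, a cooling shift.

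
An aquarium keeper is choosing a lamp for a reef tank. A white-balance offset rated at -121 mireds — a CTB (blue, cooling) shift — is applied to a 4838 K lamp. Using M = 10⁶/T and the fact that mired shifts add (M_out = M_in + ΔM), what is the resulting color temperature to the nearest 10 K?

M_in = 10⁶/4838 = 206.70 mireds.
M_out = 206.70 + (-121) = 85.70 mireds.
T_out = 10⁶/85.70 = 11669.0 K → 11670 K.

11670 K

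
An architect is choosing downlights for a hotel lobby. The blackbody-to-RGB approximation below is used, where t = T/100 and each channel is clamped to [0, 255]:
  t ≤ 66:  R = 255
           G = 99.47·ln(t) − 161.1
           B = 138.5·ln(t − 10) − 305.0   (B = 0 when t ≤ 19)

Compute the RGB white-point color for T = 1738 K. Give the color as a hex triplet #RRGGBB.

#FF7B00

t = 1738/100 = 17.38; the t ≤ 66 branch applies.
R = 255 by definition for t ≤ 66.
G = 99.47·ln 17.38 − 161.1 = 99.47·2.8553 − 161.1 = 122.919.
t = 17.38 ≤ 19, so B = 0.
Rounded: (255, 123, 0).
In hex: #FF7B00.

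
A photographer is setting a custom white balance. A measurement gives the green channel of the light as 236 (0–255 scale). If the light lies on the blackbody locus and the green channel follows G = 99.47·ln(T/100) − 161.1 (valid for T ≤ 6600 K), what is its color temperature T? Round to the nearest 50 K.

5400 K

ln t = (236 + 161.1) / 99.47 = 3.9922.
t = e^3.9922 = 54.172.
T = 100·t = 5417 K → 5400 K to the nearest 50 K.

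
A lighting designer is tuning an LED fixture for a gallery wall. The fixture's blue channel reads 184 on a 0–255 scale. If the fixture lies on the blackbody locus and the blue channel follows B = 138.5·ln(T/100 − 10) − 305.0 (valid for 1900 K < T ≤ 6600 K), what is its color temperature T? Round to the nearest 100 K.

ln(t − 10) = (184 + 305.0) / 138.5 = 3.5307.
t − 10 = e^3.5307 = 34.147, so t = 44.147.
T = 100·t = 4415 K → 4400 K to the nearest 100 K.

4400 K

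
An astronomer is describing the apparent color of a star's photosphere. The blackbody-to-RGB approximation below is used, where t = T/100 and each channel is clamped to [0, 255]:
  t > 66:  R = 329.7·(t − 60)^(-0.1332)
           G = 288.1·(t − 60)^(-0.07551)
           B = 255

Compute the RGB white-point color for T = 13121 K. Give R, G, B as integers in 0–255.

t = 13121/100 = 131.21; the t > 66 branch applies.
R = 329.7·(131.21 − 60)^(-0.1332) = 329.7·71.21^(-0.1332) = 329.7·0.56655 = 186.793.
G = 288.1·(131.21 − 60)^(-0.07551) = 288.1·71.21^(-0.07551) = 288.1·0.72463 = 208.765.
B = 255 by definition for t > 66.
Rounded: (187, 209, 255).

R=187, G=209, B=255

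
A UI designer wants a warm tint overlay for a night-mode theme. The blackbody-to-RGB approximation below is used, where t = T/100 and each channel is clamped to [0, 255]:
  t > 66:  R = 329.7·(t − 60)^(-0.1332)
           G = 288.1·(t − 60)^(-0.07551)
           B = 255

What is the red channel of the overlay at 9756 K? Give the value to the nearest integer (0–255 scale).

203

t = 9756/100 = 97.56; the t > 66 branch applies.
R = 329.7·(97.56 − 60)^(-0.1332) = 329.7·37.56^(-0.1332) = 329.7·0.61695 = 203.407.
Rounded: 203.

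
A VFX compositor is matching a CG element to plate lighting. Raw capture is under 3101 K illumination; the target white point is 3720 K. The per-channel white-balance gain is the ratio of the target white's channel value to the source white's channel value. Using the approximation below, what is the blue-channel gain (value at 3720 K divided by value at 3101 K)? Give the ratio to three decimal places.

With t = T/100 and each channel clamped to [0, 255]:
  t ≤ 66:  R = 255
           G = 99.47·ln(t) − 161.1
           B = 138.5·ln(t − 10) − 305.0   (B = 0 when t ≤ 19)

1.306

At 3101 K (t = 31.01):
  B = 138.5·ln(31.01 − 10) − 305.0 = 138.5·ln 21.01 − 305.0 = 138.5·3.0450 − 305.0 = 116.732.
At 3720 K (t = 37.2):
  B = 138.5·ln(37.2 − 10) − 305.0 = 138.5·ln 27.2 − 305.0 = 138.5·3.3032 − 305.0 = 152.496.
Gain = 152.496 / 116.732 = 1.3064 → 1.306.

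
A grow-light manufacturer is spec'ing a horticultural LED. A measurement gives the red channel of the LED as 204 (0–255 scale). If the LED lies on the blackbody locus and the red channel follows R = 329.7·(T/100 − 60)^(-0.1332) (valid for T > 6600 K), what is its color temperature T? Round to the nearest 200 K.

9600 K

(t − 60)^(-0.1332) = 204/329.7 = 0.61874.
t − 60 = 0.61874^(1/-0.1332) = 0.61874^(-7.508) = 36.748, so t = 96.748.
T = 100·t = 9675 K → 9600 K to the nearest 200 K.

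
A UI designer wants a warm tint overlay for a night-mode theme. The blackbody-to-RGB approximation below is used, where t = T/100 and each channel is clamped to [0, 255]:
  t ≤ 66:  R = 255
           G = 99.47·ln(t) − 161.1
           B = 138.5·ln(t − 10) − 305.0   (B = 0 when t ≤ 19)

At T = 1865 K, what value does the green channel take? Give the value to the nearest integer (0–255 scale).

t = 1865/100 = 18.65; the t ≤ 66 branch applies.
G = 99.47·ln 18.65 − 161.1 = 99.47·2.9258 − 161.1 = 129.934.
Rounded: 130.

130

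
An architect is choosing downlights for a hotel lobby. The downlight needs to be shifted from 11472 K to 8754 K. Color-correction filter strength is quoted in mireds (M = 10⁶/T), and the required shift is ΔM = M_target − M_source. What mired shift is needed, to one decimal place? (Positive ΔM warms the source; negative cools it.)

M_source = 10⁶/11472 = 87.169; M_target = 10⁶/8754 = 114.233.
ΔM = 114.233 − 87.169 = 27.065 → +27.1 mireds, a warming shift.

+27.1 mireds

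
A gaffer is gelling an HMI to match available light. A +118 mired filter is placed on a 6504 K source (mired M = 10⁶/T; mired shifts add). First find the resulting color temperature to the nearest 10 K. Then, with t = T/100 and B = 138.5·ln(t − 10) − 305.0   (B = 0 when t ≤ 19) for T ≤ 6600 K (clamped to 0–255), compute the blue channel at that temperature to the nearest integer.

150

M_in = 10⁶/6504 = 153.75; M_out = 153.75 + (+118) = 271.75.
T_out = 10⁶/271.75 = 3679.8 K → 3680 K; t = 36.8.
B = 138.5·ln(36.8 − 10) − 305.0 = 138.5·ln 26.8 − 305.0 = 138.5·3.2884 − 305.0 = 150.444.
Rounded: 150.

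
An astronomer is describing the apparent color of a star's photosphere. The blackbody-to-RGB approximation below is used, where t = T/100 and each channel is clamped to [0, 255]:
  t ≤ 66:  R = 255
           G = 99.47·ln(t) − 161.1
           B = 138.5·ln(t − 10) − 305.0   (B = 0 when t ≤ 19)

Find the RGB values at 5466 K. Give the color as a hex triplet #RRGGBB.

t = 5466/100 = 54.66; the t ≤ 66 branch applies.
R = 255 by definition for t ≤ 66.
G = 99.47·ln 54.66 − 161.1 = 99.47·4.0011 − 161.1 = 236.893.
B = 138.5·ln(54.66 − 10) − 305.0 = 138.5·ln 44.66 − 305.0 = 138.5·3.7991 − 305.0 = 221.172.
Rounded: (255, 237, 221).
In hex: #FFEDDD.

#FFEDDD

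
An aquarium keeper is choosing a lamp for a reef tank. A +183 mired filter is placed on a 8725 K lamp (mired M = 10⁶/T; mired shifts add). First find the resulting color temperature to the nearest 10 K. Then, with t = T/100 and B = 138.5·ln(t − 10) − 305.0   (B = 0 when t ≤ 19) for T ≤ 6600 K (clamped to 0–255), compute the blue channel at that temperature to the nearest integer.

M_in = 10⁶/8725 = 114.61; M_out = 114.61 + (+183) = 297.61.
T_out = 10⁶/297.61 = 3360.1 K → 3360 K; t = 33.6.
B = 138.5·ln(33.6 − 10) − 305.0 = 138.5·ln 23.6 − 305.0 = 138.5·3.1612 − 305.0 = 132.833.
Rounded: 133.

133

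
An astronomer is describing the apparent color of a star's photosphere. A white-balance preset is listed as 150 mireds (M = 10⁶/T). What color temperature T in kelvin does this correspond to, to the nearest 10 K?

6670 K

T = 10⁶ / 150 = 6666.67 K → 6670 K.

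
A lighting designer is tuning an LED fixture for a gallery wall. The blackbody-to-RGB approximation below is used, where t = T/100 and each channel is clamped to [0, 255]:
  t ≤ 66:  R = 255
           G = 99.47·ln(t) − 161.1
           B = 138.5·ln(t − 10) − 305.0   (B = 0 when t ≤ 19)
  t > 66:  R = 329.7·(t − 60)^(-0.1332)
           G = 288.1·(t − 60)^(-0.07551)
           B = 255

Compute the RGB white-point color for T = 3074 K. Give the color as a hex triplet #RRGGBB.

#FFB473

t = 3074/100 = 30.74; the t ≤ 66 branch applies.
R = 255 by definition for t ≤ 66.
G = 99.47·ln 30.74 − 161.1 = 99.47·3.4256 − 161.1 = 179.641.
B = 138.5·ln(30.74 − 10) − 305.0 = 138.5·ln 20.74 − 305.0 = 138.5·3.0321 − 305.0 = 114.941.
Rounded: (255, 180, 115).
In hex: #FFB473.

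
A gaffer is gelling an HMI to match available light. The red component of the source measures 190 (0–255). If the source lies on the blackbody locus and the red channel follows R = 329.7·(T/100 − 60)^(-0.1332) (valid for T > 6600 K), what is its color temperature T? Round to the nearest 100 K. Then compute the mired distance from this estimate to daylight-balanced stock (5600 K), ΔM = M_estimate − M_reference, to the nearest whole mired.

(t − 60)^(-0.1332) = 190/329.7 = 0.57628.
t − 60 = 0.57628^(1/-0.1332) = 0.57628^(-7.508) = 62.667, so t = 122.667.
T = 100·t = 12267 K → 12300 K to the nearest 100 K.
M_estimate = 10⁶/12300 = 81.30; M_reference = 10⁶/5600 = 178.57.
ΔM = 81.30 − 178.57 = -97.27 → -97 mireds.

-97 mireds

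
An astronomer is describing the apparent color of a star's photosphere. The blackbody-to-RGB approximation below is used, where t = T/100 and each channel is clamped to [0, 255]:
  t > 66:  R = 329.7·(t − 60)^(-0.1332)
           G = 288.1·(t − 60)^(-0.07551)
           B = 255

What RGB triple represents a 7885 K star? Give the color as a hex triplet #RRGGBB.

#DFE7FF

t = 7885/100 = 78.85; the t > 66 branch applies.
R = 329.7·(78.85 − 60)^(-0.1332) = 329.7·18.85^(-0.1332) = 329.7·0.67628 = 222.971.
G = 288.1·(78.85 − 60)^(-0.07551) = 288.1·18.85^(-0.07551) = 288.1·0.80113 = 230.805.
B = 255 by definition for t > 66.
Rounded: (223, 231, 255).
In hex: #DFE7FF.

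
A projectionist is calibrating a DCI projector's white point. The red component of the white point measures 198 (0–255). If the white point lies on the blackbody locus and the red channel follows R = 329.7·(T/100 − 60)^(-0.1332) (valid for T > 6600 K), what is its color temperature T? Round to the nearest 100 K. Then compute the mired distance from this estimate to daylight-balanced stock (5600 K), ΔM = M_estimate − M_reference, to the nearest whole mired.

(t − 60)^(-0.1332) = 198/329.7 = 0.60055.
t − 60 = 0.60055^(1/-0.1332) = 0.60055^(-7.508) = 45.980, so t = 105.980.
T = 100·t = 10598 K → 10600 K to the nearest 100 K.
M_estimate = 10⁶/10600 = 94.34; M_reference = 10⁶/5600 = 178.57.
ΔM = 94.34 − 178.57 = -84.23 → -84 mireds.

-84 mireds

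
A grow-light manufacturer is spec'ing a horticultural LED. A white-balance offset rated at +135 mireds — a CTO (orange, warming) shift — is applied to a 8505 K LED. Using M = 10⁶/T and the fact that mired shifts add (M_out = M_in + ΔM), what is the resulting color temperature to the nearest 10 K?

M_in = 10⁶/8505 = 117.58 mireds.
M_out = 117.58 + (+135) = 252.58 mireds.
T_out = 10⁶/252.58 = 3959.2 K → 3960 K.

3960 K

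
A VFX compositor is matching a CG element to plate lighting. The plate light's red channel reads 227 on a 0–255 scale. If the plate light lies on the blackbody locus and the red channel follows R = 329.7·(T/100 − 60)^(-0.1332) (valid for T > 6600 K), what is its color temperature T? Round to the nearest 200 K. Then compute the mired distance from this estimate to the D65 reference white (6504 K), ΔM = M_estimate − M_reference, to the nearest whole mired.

(t − 60)^(-0.1332) = 227/329.7 = 0.68850.
t − 60 = 0.68850^(1/-0.1332) = 0.68850^(-7.508) = 16.478, so t = 76.478.
T = 100·t = 7648 K → 7600 K to the nearest 200 K.
M_estimate = 10⁶/7600 = 131.58; M_reference = 10⁶/6504 = 153.75.
ΔM = 131.58 − 153.75 = -22.17 → -22 mireds.

-22 mireds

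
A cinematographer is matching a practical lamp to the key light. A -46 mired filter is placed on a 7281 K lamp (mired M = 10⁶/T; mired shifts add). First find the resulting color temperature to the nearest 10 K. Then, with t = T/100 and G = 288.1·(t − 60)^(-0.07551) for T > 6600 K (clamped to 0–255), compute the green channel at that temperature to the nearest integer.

M_in = 10⁶/7281 = 137.34; M_out = 137.34 + (-46) = 91.34.
T_out = 10⁶/91.34 = 10947.7 K → 10950 K; t = 109.5.
G = 288.1·(109.5 − 60)^(-0.07551) = 288.1·49.5^(-0.07551) = 288.1·0.74480 = 214.577.
Rounded: 215.

215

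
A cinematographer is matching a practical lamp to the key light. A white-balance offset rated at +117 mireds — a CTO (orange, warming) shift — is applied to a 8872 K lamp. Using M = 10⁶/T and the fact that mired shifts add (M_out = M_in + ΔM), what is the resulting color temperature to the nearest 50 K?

M_in = 10⁶/8872 = 112.71 mireds.
M_out = 112.71 + (+117) = 229.71 mireds.
T_out = 10⁶/229.71 = 4353.2 K → 4350 K.

4350 K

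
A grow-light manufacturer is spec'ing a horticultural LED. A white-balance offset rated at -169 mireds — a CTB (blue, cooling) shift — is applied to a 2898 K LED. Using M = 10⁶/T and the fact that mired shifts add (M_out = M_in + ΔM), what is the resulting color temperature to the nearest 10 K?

M_in = 10⁶/2898 = 345.07 mireds.
M_out = 345.07 + (-169) = 176.07 mireds.
T_out = 10⁶/176.07 = 5679.7 K → 5680 K.

5680 K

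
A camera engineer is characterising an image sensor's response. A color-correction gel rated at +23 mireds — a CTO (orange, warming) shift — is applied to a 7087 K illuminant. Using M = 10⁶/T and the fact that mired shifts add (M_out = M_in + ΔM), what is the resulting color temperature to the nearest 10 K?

M_in = 10⁶/7087 = 141.10 mireds.
M_out = 141.10 + (+23) = 164.10 mireds.
T_out = 10⁶/164.10 = 6093.7 K → 6090 K.

6090 K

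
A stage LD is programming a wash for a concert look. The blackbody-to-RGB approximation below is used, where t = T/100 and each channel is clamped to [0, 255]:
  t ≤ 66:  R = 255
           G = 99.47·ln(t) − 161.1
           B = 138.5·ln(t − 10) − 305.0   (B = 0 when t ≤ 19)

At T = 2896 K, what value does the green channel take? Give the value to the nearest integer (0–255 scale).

174

t = 2896/100 = 28.96; the t ≤ 66 branch applies.
G = 99.47·ln 28.96 − 161.1 = 99.47·3.3659 − 161.1 = 173.708.
Rounded: 174.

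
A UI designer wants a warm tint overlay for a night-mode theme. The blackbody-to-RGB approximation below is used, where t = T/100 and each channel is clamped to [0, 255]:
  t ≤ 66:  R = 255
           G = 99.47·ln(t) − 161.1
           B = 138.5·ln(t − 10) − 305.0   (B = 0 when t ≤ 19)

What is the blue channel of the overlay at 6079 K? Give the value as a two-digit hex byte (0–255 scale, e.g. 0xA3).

t = 6079/100 = 60.79; the t ≤ 66 branch applies.
B = 138.5·ln(60.79 − 10) − 305.0 = 138.5·ln 50.79 − 305.0 = 138.5·3.9277 − 305.0 = 238.986.
Rounded: 239; in hex, 0xEF.

0xEF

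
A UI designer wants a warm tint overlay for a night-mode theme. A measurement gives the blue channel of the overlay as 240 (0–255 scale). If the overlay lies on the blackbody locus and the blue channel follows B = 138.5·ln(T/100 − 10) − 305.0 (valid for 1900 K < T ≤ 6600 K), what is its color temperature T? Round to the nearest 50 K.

6100 K

ln(t − 10) = (240 + 305.0) / 138.5 = 3.9350.
t − 10 = e^3.9350 = 51.163, so t = 61.163.
T = 100·t = 6116 K → 6100 K to the nearest 50 K.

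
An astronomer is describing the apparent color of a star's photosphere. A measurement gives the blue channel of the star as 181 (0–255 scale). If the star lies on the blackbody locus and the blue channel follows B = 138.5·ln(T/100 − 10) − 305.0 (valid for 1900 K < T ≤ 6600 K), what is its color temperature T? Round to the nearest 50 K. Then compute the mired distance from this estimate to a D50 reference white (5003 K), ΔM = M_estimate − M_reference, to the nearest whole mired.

+30 mireds

ln(t − 10) = (181 + 305.0) / 138.5 = 3.5090.
t − 10 = e^3.5090 = 33.416, so t = 43.416.
T = 100·t = 4342 K → 4350 K to the nearest 50 K.
M_estimate = 10⁶/4350 = 229.89; M_reference = 10⁶/5003 = 199.88.
ΔM = 229.89 − 199.88 = 30.00 → +30 mireds.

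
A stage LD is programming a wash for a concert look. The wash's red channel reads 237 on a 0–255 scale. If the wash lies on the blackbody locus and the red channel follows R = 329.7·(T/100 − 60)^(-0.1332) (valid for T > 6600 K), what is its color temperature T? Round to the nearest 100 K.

(t − 60)^(-0.1332) = 237/329.7 = 0.71884.
t − 60 = 0.71884^(1/-0.1332) = 0.71884^(-7.508) = 11.922, so t = 71.922.
T = 100·t = 7192 K → 7200 K to the nearest 100 K.

7200 K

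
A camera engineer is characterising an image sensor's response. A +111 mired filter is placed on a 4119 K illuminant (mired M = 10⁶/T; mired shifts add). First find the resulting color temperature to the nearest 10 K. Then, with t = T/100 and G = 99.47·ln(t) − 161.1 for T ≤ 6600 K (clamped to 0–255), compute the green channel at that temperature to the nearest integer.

M_in = 10⁶/4119 = 242.78; M_out = 242.78 + (+111) = 353.78.
T_out = 10⁶/353.78 = 2826.6 K → 2830 K; t = 28.3.
G = 99.47·ln 28.3 − 161.1 = 99.47·3.3429 − 161.1 = 171.414.
Rounded: 171.

171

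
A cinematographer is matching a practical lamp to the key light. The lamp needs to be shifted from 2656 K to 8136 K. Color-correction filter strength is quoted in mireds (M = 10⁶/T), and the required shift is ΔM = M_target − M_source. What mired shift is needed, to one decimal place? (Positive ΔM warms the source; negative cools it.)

M_source = 10⁶/2656 = 376.506; M_target = 10⁶/8136 = 122.911.
ΔM = 122.911 − 376.506 = -253.596 → -253.6 mireds, a cooling shift.

-253.6 mireds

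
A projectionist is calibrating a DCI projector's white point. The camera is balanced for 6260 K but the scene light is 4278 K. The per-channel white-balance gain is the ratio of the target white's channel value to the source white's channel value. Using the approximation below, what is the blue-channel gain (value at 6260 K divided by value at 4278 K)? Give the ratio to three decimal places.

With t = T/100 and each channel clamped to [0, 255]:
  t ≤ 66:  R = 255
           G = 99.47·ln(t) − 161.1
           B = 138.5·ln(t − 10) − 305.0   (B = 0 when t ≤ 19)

1.367

At 4278 K (t = 42.78):
  B = 138.5·ln(42.78 − 10) − 305.0 = 138.5·ln 32.78 − 305.0 = 138.5·3.4898 − 305.0 = 178.340.
At 6260 K (t = 62.6):
  B = 138.5·ln(62.6 − 10) − 305.0 = 138.5·ln 52.6 − 305.0 = 138.5·3.9627 − 305.0 = 243.836.
Gain = 243.836 / 178.340 = 1.3673 → 1.367.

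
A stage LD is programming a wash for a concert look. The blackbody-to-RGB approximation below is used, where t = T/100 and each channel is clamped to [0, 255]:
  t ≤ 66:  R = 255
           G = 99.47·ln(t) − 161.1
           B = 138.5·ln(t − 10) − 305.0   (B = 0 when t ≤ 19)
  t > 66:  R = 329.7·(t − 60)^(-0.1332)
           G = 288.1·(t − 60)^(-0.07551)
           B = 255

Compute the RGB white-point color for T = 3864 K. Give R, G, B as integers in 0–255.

R=255, G=202, B=160

t = 3864/100 = 38.64; the t ≤ 66 branch applies.
R = 255 by definition for t ≤ 66.
G = 99.47·ln 38.64 − 161.1 = 99.47·3.6543 − 161.1 = 202.392.
B = 138.5·ln(38.64 − 10) − 305.0 = 138.5·ln 28.64 − 305.0 = 138.5·3.3548 − 305.0 = 159.640.
Rounded: (255, 202, 160).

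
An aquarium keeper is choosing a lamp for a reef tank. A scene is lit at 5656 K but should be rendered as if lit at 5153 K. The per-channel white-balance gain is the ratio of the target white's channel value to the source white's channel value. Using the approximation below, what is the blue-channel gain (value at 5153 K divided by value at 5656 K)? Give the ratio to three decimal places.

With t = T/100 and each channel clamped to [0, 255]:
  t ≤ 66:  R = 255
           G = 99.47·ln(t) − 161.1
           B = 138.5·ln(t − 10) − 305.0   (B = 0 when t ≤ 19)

At 5656 K (t = 56.56):
  B = 138.5·ln(56.56 − 10) − 305.0 = 138.5·ln 46.56 − 305.0 = 138.5·3.8407 − 305.0 = 226.943.
At 5153 K (t = 51.53):
  B = 138.5·ln(51.53 − 10) − 305.0 = 138.5·ln 41.53 − 305.0 = 138.5·3.7264 − 305.0 = 211.109.
Gain = 211.109 / 226.943 = 0.9302 → 0.930.

0.930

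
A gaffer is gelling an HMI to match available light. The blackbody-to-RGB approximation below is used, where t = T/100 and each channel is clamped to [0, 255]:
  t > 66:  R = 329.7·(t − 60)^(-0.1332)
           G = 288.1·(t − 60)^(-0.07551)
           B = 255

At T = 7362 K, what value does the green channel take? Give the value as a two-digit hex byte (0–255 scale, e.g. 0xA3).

0xED

t = 7362/100 = 73.62; the t > 66 branch applies.
G = 288.1·(73.62 − 60)^(-0.07551) = 288.1·13.62^(-0.07551) = 288.1·0.82103 = 236.538.
Rounded: 237; in hex, 0xED.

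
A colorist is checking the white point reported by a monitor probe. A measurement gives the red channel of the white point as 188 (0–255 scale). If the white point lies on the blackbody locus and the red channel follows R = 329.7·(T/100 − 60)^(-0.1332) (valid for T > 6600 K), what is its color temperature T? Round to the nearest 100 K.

(t − 60)^(-0.1332) = 188/329.7 = 0.57022.
t − 60 = 0.57022^(1/-0.1332) = 0.57022^(-7.508) = 67.848, so t = 127.848.
T = 100·t = 12785 K → 12800 K to the nearest 100 K.

12800 K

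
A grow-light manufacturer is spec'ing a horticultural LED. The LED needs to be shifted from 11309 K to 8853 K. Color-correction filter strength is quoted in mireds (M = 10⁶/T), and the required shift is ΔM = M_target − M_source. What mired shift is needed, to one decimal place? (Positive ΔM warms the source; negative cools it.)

M_source = 10⁶/11309 = 88.425; M_target = 10⁶/8853 = 112.956.
ΔM = 112.956 − 88.425 = 24.531 → +24.5 mireds, a warming shift.

+24.5 mireds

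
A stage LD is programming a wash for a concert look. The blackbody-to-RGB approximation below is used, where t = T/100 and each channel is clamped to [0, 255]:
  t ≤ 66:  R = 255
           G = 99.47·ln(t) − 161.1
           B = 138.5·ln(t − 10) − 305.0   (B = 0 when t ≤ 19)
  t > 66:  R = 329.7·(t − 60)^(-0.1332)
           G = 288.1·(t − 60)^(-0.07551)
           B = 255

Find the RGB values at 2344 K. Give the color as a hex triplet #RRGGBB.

t = 2344/100 = 23.44; the t ≤ 66 branch applies.
R = 255 by definition for t ≤ 66.
G = 99.47·ln 23.44 − 161.1 = 99.47·3.1544 − 161.1 = 152.673.
B = 138.5·ln(23.44 − 10) − 305.0 = 138.5·ln 13.44 − 305.0 = 138.5·2.5982 − 305.0 = 54.856.
Rounded: (255, 153, 55).
In hex: #FF9937.

#FF9937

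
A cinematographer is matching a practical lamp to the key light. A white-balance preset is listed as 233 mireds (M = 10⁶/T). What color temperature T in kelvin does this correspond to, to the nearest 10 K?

T = 10⁶ / 233 = 4291.85 K → 4290 K.

4290 K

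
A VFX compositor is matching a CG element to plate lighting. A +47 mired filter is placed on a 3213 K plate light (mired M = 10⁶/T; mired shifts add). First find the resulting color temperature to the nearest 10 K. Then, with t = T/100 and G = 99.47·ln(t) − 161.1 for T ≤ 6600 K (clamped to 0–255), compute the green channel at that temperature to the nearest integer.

M_in = 10⁶/3213 = 311.24; M_out = 311.24 + (+47) = 358.24.
T_out = 10⁶/358.24 = 2791.5 K → 2790 K; t = 27.9.
G = 99.47·ln 27.9 − 161.1 = 99.47·3.3286 − 161.1 = 169.998.
Rounded: 170.

170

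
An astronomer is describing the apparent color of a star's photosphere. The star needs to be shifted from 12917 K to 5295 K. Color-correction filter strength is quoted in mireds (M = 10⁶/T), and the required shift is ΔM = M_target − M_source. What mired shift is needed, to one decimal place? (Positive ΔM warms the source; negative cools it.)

+111.4 mireds

M_source = 10⁶/12917 = 77.417; M_target = 10⁶/5295 = 188.857.
ΔM = 188.857 − 77.417 = 111.440 → +111.4 mireds, a warming shift.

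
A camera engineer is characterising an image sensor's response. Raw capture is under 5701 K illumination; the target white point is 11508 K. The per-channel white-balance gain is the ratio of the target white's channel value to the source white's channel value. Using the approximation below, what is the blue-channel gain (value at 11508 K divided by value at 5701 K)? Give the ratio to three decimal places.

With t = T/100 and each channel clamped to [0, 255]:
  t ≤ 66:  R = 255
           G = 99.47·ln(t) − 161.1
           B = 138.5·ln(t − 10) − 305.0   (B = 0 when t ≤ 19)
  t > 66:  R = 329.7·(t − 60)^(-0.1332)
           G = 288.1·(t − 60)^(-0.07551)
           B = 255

At 5701 K (t = 57.01):
  B = 138.5·ln(57.01 − 10) − 305.0 = 138.5·ln 47.01 − 305.0 = 138.5·3.8504 − 305.0 = 228.275.
At 11508 K (t = 115.08):
  B = 255 by definition for t > 66.
Gain = 255.000 / 228.275 = 1.1171 → 1.117.

1.117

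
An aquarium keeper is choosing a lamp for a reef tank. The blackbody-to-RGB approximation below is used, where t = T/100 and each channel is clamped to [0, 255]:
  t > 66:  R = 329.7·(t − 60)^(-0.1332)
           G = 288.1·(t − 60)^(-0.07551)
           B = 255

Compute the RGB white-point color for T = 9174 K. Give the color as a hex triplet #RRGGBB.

t = 9174/100 = 91.74; the t > 66 branch applies.
R = 329.7·(91.74 − 60)^(-0.1332) = 329.7·31.74^(-0.1332) = 329.7·0.63094 = 208.020.
G = 288.1·(91.74 − 60)^(-0.07551) = 288.1·31.74^(-0.07551) = 288.1·0.77022 = 221.900.
B = 255 by definition for t > 66.
Rounded: (208, 222, 255).
In hex: #D0DEFF.

#D0DEFF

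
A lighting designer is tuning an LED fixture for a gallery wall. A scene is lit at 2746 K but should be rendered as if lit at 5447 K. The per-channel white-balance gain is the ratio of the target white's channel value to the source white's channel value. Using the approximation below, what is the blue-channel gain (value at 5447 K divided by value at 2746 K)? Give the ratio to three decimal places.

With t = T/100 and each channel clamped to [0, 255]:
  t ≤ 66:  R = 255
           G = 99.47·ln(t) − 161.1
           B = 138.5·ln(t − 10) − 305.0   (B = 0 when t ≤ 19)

At 2746 K (t = 27.46):
  B = 138.5·ln(27.46 − 10) − 305.0 = 138.5·ln 17.46 − 305.0 = 138.5·2.8599 − 305.0 = 91.098.
At 5447 K (t = 54.47):
  B = 138.5·ln(54.47 − 10) − 305.0 = 138.5·ln 44.47 − 305.0 = 138.5·3.7948 − 305.0 = 220.582.
Gain = 220.582 / 91.098 = 2.4214 → 2.421.

2.421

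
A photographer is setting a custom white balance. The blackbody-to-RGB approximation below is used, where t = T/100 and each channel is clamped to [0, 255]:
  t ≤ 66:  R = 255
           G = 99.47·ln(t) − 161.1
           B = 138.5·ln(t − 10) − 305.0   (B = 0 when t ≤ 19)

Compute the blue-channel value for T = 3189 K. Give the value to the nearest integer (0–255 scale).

122

t = 3189/100 = 31.89; the t ≤ 66 branch applies.
B = 138.5·ln(31.89 − 10) − 305.0 = 138.5·ln 21.89 − 305.0 = 138.5·3.0860 − 305.0 = 122.415.
Rounded: 122.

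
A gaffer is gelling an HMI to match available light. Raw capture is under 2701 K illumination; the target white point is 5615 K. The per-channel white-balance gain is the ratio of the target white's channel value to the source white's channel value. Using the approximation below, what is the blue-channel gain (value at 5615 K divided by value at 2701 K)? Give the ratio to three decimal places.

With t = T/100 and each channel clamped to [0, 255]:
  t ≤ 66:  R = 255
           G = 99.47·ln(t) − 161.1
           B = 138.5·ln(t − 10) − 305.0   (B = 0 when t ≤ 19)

At 2701 K (t = 27.01):
  B = 138.5·ln(27.01 − 10) − 305.0 = 138.5·ln 17.01 − 305.0 = 138.5·2.8338 − 305.0 = 87.481.
At 5615 K (t = 56.15):
  B = 138.5·ln(56.15 − 10) − 305.0 = 138.5·ln 46.15 − 305.0 = 138.5·3.8319 − 305.0 = 225.718.
Gain = 225.718 / 87.481 = 2.5802 → 2.580.

2.580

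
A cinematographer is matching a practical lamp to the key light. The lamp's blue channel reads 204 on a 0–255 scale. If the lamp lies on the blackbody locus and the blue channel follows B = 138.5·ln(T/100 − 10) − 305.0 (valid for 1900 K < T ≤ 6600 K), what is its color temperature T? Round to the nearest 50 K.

ln(t − 10) = (204 + 305.0) / 138.5 = 3.6751.
t − 10 = e^3.6751 = 39.452, so t = 49.452.
T = 100·t = 4945 K → 4950 K to the nearest 50 K.

4950 K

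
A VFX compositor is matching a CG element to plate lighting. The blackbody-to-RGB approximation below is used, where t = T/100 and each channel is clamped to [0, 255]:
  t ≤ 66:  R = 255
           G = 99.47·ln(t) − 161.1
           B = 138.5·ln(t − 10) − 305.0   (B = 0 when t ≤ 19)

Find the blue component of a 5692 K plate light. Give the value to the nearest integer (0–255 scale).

t = 5692/100 = 56.92; the t ≤ 66 branch applies.
B = 138.5·ln(56.92 − 10) − 305.0 = 138.5·ln 46.92 − 305.0 = 138.5·3.8484 − 305.0 = 228.009.
Rounded: 228.

228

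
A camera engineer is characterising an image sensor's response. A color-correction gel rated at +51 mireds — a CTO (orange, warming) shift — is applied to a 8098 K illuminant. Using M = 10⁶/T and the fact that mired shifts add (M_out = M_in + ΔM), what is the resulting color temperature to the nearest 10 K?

5730 K

M_in = 10⁶/8098 = 123.49 mireds.
M_out = 123.49 + (+51) = 174.49 mireds.
T_out = 10⁶/174.49 = 5731.1 K → 5730 K.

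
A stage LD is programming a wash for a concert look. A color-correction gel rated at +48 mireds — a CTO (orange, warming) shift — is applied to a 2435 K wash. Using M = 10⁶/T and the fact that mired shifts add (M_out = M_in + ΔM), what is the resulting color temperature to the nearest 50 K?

M_in = 10⁶/2435 = 410.68 mireds.
M_out = 410.68 + (+48) = 458.68 mireds.
T_out = 10⁶/458.68 = 2180.2 K → 2200 K.

2200 K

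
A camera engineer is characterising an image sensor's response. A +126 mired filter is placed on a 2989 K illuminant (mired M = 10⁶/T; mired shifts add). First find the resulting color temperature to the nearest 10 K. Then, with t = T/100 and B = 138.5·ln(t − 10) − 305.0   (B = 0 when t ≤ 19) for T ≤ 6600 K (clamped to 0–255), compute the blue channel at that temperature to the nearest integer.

36

M_in = 10⁶/2989 = 334.56; M_out = 334.56 + (+126) = 460.56.
T_out = 10⁶/460.56 = 2171.3 K → 2170 K; t = 21.7.
B = 138.5·ln(21.7 − 10) − 305.0 = 138.5·ln 11.7 − 305.0 = 138.5·2.4596 − 305.0 = 35.653.
Rounded: 36.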